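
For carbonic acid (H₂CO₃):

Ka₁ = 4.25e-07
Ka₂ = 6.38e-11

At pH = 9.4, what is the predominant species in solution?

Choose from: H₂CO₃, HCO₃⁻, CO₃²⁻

pKa₁ = 6.37, pKa₂ = 10.20. For a polyprotic acid the predominant species crosses at each pKa: below pKa_n the protonated form dominates, above it the deprotonated form does. At pH = 9.4, the predominant species is HCO₃⁻.

HCO₃⁻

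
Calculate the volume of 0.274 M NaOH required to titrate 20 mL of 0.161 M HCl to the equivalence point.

At equivalence: moles acid = moles base. moles HCl = 0.161 × 20/1000 = 0.00322 mol. V_base = moles / 0.274 × 1000 = 11.8 mL.

V_{base} = 11.8 mL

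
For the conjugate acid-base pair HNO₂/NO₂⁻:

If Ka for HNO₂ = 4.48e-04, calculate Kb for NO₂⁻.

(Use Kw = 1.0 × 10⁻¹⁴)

For a conjugate pair Ka × Kb = Kw, so Kb = Kw/Ka = 1.0 × 10⁻¹⁴ / 4.48e-04 = 2.23e-11.

K_b = 2.23e-11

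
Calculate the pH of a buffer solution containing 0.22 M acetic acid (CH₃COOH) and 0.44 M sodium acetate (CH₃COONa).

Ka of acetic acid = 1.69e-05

pKa = -log(1.69e-05) = 4.77. pH = pKa + log([A⁻]/[HA]) = 4.77 + log(0.44/0.22)

pH = 5.07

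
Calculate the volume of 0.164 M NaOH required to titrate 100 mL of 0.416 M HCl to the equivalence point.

At equivalence: moles acid = moles base. moles HCl = 0.416 × 100/1000 = 0.0416 mol. V_base = moles / 0.164 × 1000 = 253.7 mL.

V_{base} = 253.7 mL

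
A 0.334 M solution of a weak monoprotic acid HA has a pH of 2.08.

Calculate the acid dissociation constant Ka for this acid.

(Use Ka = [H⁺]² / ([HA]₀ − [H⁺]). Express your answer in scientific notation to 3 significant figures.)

[H⁺] = 10^(−pH) = 10^(−2.08) = 8.318e-03 M. For HA ⇌ H⁺ + A⁻, Ka = [H⁺][A⁻]/[HA] = [H⁺]² / ([HA]₀ − [H⁺]) = (8.318e-03)² / (0.334 − 8.318e-03) = 2.12e-04.

K_a = 2.12e-04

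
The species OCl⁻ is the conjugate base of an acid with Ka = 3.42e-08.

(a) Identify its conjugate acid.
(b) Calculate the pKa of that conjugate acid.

(a) The conjugate acid is formed by adding one H⁺ to OCl⁻, giving HOCl. (b) pKa = -log(Ka) = -log(3.42e-08) = 7.47.

Conjugate acid: HOCl; pK_a = 7.47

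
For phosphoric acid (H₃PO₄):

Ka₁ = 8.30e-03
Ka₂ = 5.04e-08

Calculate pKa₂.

pKa₂ = -log(Ka₂) = -log(5.04e-08) = 7.30.

pK_{a2} = 7.30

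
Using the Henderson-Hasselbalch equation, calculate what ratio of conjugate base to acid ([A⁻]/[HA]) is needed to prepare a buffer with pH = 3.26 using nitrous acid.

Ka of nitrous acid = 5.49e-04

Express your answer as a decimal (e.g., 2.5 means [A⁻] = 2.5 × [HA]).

pKa = -log(5.49e-04) = 3.2604. pH = pKa + log([A⁻]/[HA]), so log([A⁻]/[HA]) = pH − pKa = 3.26 − 3.2604 = -0.0004. [A⁻]/[HA] = 10^(-0.0004) = 0.999

[A⁻]/[HA] = 0.999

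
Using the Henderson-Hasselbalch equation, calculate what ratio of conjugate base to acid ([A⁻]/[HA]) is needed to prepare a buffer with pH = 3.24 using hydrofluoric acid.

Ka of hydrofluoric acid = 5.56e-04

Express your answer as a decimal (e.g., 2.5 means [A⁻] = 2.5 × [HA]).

pKa = -log(5.56e-04) = 3.2549. pH = pKa + log([A⁻]/[HA]), so log([A⁻]/[HA]) = pH − pKa = 3.24 − 3.2549 = -0.0149. [A⁻]/[HA] = 10^(-0.0149) = 0.966

[A⁻]/[HA] = 0.966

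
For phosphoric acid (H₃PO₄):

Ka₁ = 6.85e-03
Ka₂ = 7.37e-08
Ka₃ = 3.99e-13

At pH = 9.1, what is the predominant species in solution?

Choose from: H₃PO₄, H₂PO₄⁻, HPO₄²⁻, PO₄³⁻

pKa₁ = 2.16, pKa₂ = 7.13, pKa₃ = 12.40. For a polyprotic acid the predominant species crosses at each pKa: below pKa_n the protonated form dominates, above it the deprotonated form does. At pH = 9.1, the predominant species is HPO₄²⁻.

HPO₄²⁻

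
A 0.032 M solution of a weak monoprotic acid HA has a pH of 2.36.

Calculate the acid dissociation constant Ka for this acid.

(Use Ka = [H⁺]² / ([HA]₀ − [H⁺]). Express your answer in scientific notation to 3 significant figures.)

[H⁺] = 10^(−pH) = 10^(−2.36) = 4.365e-03 M. For HA ⇌ H⁺ + A⁻, Ka = [H⁺][A⁻]/[HA] = [H⁺]² / ([HA]₀ − [H⁺]) = (4.365e-03)² / (0.032 − 4.365e-03) = 6.90e-04.

K_a = 6.90e-04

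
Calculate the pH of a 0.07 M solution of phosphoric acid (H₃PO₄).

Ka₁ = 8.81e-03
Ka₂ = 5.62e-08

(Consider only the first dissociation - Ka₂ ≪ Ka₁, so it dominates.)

First dissociation dominates. From Ka₁ = [H⁺][HA⁻]/[H₂A], x² + Ka₁·x − Ka₁·C = 0 with C = 0.07 M and Ka₁ = 8.81e-03. Solving: [H⁺] = (−Ka₁ + √(Ka₁² + 4·Ka₁·C)) / 2 = 2.0816e-02 M. pH = -log(2.0816e-02) = 1.68.

pH = 1.68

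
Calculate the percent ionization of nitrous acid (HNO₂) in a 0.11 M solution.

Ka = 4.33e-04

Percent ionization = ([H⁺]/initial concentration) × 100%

Using Ka equilibrium: x² + Ka×x - Ka×C = 0. Solving: [H⁺] = 6.6883e-03. Percent = (6.6883e-03/0.11) × 100

Percent ionization = 6.08%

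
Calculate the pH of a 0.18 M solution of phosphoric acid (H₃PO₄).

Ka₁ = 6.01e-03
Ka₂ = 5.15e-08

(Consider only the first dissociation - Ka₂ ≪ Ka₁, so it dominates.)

First dissociation dominates. From Ka₁ = [H⁺][HA⁻]/[H₂A], x² + Ka₁·x − Ka₁·C = 0 with C = 0.18 M and Ka₁ = 6.01e-03. Solving: [H⁺] = (−Ka₁ + √(Ka₁² + 4·Ka₁·C)) / 2 = 3.0023e-02 M. pH = -log(3.0023e-02) = 1.52.

pH = 1.52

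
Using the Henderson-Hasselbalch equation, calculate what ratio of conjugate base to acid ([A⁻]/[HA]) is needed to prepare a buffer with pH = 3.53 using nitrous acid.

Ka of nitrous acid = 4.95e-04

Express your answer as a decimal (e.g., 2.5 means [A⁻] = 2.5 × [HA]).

pKa = -log(4.95e-04) = 3.3054. pH = pKa + log([A⁻]/[HA]), so log([A⁻]/[HA]) = pH − pKa = 3.53 − 3.3054 = 0.2246. [A⁻]/[HA] = 10^(0.2246) = 1.68

[A⁻]/[HA] = 1.68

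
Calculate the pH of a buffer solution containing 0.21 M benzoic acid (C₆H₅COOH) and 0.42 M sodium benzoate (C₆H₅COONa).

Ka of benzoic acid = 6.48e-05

pKa = -log(6.48e-05) = 4.19. pH = pKa + log([A⁻]/[HA]) = 4.19 + log(0.42/0.21)

pH = 4.49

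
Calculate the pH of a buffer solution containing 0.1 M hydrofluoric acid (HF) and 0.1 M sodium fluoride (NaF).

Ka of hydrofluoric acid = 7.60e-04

pKa = -log(7.60e-04) = 3.12. pH = pKa + log([A⁻]/[HA]) = 3.12 + log(0.1/0.1)

pH = 3.12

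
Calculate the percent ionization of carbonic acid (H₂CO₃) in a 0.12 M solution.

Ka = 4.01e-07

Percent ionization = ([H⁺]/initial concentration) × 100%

Using Ka equilibrium: x² + Ka×x - Ka×C = 0. Solving: [H⁺] = 2.1916e-04. Percent = (2.1916e-04/0.12) × 100

Percent ionization = 0.183%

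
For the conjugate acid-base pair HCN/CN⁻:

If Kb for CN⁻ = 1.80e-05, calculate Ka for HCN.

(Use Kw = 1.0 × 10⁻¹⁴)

For a conjugate pair Ka × Kb = Kw, so Ka = Kw/Kb = 1.0 × 10⁻¹⁴ / 1.80e-05 = 5.56e-10.

K_a = 5.56e-10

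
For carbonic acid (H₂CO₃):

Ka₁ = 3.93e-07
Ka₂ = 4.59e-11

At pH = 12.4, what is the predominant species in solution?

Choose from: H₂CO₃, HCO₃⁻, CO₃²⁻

pKa₁ = 6.41, pKa₂ = 10.34. For a polyprotic acid the predominant species crosses at each pKa: below pKa_n the protonated form dominates, above it the deprotonated form does. At pH = 12.4, the predominant species is CO₃²⁻.

CO₃²⁻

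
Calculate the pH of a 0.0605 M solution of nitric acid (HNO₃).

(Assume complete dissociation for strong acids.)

[H⁺] = 0.0605 M for strong acid. pH = -log[H⁺] = -log(0.0605)

pH = 1.22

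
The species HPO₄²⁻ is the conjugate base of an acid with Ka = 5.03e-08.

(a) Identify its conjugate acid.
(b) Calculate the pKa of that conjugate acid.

(a) The conjugate acid is formed by adding one H⁺ to HPO₄²⁻, giving H₂PO₄⁻. (b) pKa = -log(Ka) = -log(5.03e-08) = 7.30.

Conjugate acid: H₂PO₄⁻; pK_a = 7.30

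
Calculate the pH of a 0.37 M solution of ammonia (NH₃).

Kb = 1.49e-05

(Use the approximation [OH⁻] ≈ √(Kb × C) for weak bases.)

[OH⁻] = √(Kb × C) = √(1.49e-05 × 0.37) = 2.3480e-03. pOH = 2.63, pH = 14 - pOH

pH = 11.37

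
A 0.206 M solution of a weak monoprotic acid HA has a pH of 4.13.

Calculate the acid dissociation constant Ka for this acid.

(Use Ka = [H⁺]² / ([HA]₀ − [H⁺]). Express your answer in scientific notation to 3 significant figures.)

[H⁺] = 10^(−pH) = 10^(−4.13) = 7.413e-05 M. For HA ⇌ H⁺ + A⁻, Ka = [H⁺][A⁻]/[HA] = [H⁺]² / ([HA]₀ − [H⁺]) = (7.413e-05)² / (0.206 − 7.413e-05) = 2.67e-08.

K_a = 2.67e-08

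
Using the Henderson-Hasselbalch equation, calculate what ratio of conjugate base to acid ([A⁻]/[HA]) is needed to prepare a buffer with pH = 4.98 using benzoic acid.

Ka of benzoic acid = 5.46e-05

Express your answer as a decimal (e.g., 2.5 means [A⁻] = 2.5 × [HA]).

pKa = -log(5.46e-05) = 4.2628. pH = pKa + log([A⁻]/[HA]), so log([A⁻]/[HA]) = pH − pKa = 4.98 − 4.2628 = 0.7172. [A⁻]/[HA] = 10^(0.7172) = 5.21

[A⁻]/[HA] = 5.21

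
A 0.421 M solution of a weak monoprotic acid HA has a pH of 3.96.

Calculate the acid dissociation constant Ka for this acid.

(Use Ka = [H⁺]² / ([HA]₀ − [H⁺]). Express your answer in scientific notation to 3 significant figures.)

[H⁺] = 10^(−pH) = 10^(−3.96) = 1.096e-04 M. For HA ⇌ H⁺ + A⁻, Ka = [H⁺][A⁻]/[HA] = [H⁺]² / ([HA]₀ − [H⁺]) = (1.096e-04)² / (0.421 − 1.096e-04) = 2.86e-08.

K_a = 2.86e-08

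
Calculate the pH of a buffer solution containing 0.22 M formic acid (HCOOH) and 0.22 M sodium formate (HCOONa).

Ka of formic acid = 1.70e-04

pKa = -log(1.70e-04) = 3.77. pH = pKa + log([A⁻]/[HA]) = 3.77 + log(0.22/0.22)

pH = 3.77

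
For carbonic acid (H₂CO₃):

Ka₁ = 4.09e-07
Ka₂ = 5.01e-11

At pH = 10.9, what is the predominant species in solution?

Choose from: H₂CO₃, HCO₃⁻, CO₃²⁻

pKa₁ = 6.39, pKa₂ = 10.30. For a polyprotic acid the predominant species crosses at each pKa: below pKa_n the protonated form dominates, above it the deprotonated form does. At pH = 10.9, the predominant species is CO₃²⁻.

CO₃²⁻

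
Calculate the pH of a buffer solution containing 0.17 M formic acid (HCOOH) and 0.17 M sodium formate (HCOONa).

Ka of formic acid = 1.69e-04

pKa = -log(1.69e-04) = 3.77. pH = pKa + log([A⁻]/[HA]) = 3.77 + log(0.17/0.17)

pH = 3.77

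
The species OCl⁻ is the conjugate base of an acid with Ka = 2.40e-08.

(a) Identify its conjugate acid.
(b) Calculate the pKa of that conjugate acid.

(a) The conjugate acid is formed by adding one H⁺ to OCl⁻, giving HOCl. (b) pKa = -log(Ka) = -log(2.40e-08) = 7.62.

Conjugate acid: HOCl; pK_a = 7.62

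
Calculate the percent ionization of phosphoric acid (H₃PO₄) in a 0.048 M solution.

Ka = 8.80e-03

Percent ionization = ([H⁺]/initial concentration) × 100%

Using Ka equilibrium: x² + Ka×x - Ka×C = 0. Solving: [H⁺] = 1.6618e-02. Percent = (1.6618e-02/0.048) × 100

Percent ionization = 34.6%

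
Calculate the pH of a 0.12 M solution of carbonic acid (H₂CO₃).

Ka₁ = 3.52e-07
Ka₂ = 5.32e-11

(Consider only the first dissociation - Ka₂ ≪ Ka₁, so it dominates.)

First dissociation dominates. From Ka₁ = [H⁺][HA⁻]/[H₂A], x² + Ka₁·x − Ka₁·C = 0 with C = 0.12 M and Ka₁ = 3.52e-07. Solving: [H⁺] = (−Ka₁ + √(Ka₁² + 4·Ka₁·C)) / 2 = 2.0535e-04 M. pH = -log(2.0535e-04) = 3.69.

pH = 3.69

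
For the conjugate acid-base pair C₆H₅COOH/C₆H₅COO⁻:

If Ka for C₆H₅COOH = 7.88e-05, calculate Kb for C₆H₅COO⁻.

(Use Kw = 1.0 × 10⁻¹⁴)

For a conjugate pair Ka × Kb = Kw, so Kb = Kw/Ka = 1.0 × 10⁻¹⁴ / 7.88e-05 = 1.27e-10.

K_b = 1.27e-10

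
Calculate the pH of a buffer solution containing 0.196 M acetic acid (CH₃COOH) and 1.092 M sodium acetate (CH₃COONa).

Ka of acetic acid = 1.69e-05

pKa = -log(1.69e-05) = 4.77. pH = pKa + log([A⁻]/[HA]) = 4.77 + log(1.092/0.196)

pH = 5.52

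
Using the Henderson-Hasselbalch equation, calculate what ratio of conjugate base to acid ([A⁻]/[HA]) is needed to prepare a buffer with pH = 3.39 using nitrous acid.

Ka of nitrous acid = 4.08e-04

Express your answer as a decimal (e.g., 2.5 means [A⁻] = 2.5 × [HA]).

pKa = -log(4.08e-04) = 3.3893. pH = pKa + log([A⁻]/[HA]), so log([A⁻]/[HA]) = pH − pKa = 3.39 − 3.3893 = 0.0007. [A⁻]/[HA] = 10^(0.0007) = 1.00

[A⁻]/[HA] = 1.00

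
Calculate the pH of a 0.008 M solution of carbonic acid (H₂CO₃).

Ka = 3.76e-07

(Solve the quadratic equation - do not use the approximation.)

x² + Ka×x - Ka×C = 0. Using quadratic formula: [H⁺] = 5.4658e-05

pH = 4.26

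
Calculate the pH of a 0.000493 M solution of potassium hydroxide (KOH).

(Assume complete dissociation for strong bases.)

[OH⁻] = 0.000493 M for strong base. pOH = -log[OH⁻] = 3.31, pH = 14 - pOH

pH = 10.69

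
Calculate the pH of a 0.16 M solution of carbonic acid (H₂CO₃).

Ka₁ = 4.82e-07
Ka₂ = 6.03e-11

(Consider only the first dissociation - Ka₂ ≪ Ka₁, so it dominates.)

First dissociation dominates. From Ka₁ = [H⁺][HA⁻]/[H₂A], x² + Ka₁·x − Ka₁·C = 0 with C = 0.16 M and Ka₁ = 4.82e-07. Solving: [H⁺] = (−Ka₁ + √(Ka₁² + 4·Ka₁·C)) / 2 = 2.7746e-04 M. pH = -log(2.7746e-04) = 3.56.

pH = 3.56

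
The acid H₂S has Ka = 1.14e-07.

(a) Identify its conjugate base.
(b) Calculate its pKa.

(a) The conjugate base is formed by removing one H⁺ from H₂S, giving HS⁻. (b) pKa = -log(Ka) = -log(1.14e-07) = 6.94.

Conjugate base: HS⁻; pK_a = 6.94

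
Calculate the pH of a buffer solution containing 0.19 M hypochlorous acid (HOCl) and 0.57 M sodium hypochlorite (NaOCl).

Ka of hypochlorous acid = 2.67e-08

pKa = -log(2.67e-08) = 7.57. pH = pKa + log([A⁻]/[HA]) = 7.57 + log(0.57/0.19)

pH = 8.05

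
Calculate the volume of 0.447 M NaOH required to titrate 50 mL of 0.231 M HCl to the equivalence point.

At equivalence: moles acid = moles base. moles HCl = 0.231 × 50/1000 = 0.01155 mol. V_base = moles / 0.447 × 1000 = 25.8 mL.

V_{base} = 25.8 mL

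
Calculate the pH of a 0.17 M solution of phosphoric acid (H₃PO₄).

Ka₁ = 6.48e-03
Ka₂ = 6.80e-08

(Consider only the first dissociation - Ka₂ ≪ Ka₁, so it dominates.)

First dissociation dominates. From Ka₁ = [H⁺][HA⁻]/[H₂A], x² + Ka₁·x − Ka₁·C = 0 with C = 0.17 M and Ka₁ = 6.48e-03. Solving: [H⁺] = (−Ka₁ + √(Ka₁² + 4·Ka₁·C)) / 2 = 3.0108e-02 M. pH = -log(3.0108e-02) = 1.52.

pH = 1.52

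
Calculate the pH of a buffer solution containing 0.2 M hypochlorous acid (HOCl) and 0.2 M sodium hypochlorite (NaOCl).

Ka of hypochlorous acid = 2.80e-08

pKa = -log(2.80e-08) = 7.55. pH = pKa + log([A⁻]/[HA]) = 7.55 + log(0.2/0.2)

pH = 7.55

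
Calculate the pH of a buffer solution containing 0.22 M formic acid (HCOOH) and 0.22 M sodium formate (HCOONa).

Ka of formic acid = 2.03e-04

pKa = -log(2.03e-04) = 3.69. pH = pKa + log([A⁻]/[HA]) = 3.69 + log(0.22/0.22)

pH = 3.69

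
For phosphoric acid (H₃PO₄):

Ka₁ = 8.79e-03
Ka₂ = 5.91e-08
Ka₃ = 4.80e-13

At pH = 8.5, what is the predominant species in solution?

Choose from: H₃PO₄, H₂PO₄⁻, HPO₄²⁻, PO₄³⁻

pKa₁ = 2.06, pKa₂ = 7.23, pKa₃ = 12.32. For a polyprotic acid the predominant species crosses at each pKa: below pKa_n the protonated form dominates, above it the deprotonated form does. At pH = 8.5, the predominant species is HPO₄²⁻.

HPO₄²⁻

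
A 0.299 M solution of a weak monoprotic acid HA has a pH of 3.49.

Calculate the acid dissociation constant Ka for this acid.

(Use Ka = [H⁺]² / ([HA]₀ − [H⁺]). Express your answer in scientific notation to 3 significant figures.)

[H⁺] = 10^(−pH) = 10^(−3.49) = 3.236e-04 M. For HA ⇌ H⁺ + A⁻, Ka = [H⁺][A⁻]/[HA] = [H⁺]² / ([HA]₀ − [H⁺]) = (3.236e-04)² / (0.299 − 3.236e-04) = 3.51e-07.

K_a = 3.51e-07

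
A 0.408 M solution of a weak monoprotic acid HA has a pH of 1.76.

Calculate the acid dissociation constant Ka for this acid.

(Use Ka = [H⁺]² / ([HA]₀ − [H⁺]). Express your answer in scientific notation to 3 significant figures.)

[H⁺] = 10^(−pH) = 10^(−1.76) = 1.738e-02 M. For HA ⇌ H⁺ + A⁻, Ka = [H⁺][A⁻]/[HA] = [H⁺]² / ([HA]₀ − [H⁺]) = (1.738e-02)² / (0.408 − 1.738e-02) = 7.73e-04.

K_a = 7.73e-04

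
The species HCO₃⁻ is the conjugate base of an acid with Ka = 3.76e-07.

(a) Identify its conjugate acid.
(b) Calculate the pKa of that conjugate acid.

(a) The conjugate acid is formed by adding one H⁺ to HCO₃⁻, giving H₂CO₃. (b) pKa = -log(Ka) = -log(3.76e-07) = 6.42.

Conjugate acid: H₂CO₃; pK_a = 6.42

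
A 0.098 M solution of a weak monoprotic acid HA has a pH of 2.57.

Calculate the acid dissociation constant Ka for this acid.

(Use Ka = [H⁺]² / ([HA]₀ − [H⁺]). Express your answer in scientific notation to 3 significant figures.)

[H⁺] = 10^(−pH) = 10^(−2.57) = 2.692e-03 M. For HA ⇌ H⁺ + A⁻, Ka = [H⁺][A⁻]/[HA] = [H⁺]² / ([HA]₀ − [H⁺]) = (2.692e-03)² / (0.098 − 2.692e-03) = 7.60e-05.

K_a = 7.60e-05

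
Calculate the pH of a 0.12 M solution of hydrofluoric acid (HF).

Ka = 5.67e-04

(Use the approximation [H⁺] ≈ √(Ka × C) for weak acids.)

[H⁺] = √(Ka × C) = √(5.67e-04 × 0.12) = 8.2486e-03. pH = -log(8.2486e-03)

pH = 2.08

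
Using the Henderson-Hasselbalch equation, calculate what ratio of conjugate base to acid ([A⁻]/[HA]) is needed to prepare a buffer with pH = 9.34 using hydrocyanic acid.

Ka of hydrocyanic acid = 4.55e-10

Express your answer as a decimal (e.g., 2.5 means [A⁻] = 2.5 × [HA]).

pKa = -log(4.55e-10) = 9.3420. pH = pKa + log([A⁻]/[HA]), so log([A⁻]/[HA]) = pH − pKa = 9.34 − 9.3420 = -0.0020. [A⁻]/[HA] = 10^(-0.0020) = 0.995

[A⁻]/[HA] = 0.995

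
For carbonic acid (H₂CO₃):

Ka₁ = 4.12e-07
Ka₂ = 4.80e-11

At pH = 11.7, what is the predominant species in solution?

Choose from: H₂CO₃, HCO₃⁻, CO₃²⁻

pKa₁ = 6.39, pKa₂ = 10.32. For a polyprotic acid the predominant species crosses at each pKa: below pKa_n the protonated form dominates, above it the deprotonated form does. At pH = 11.7, the predominant species is CO₃²⁻.

CO₃²⁻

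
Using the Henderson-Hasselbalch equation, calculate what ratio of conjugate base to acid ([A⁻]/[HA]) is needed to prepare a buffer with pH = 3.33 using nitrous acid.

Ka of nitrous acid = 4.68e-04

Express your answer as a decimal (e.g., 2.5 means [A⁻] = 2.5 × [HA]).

pKa = -log(4.68e-04) = 3.3298. pH = pKa + log([A⁻]/[HA]), so log([A⁻]/[HA]) = pH − pKa = 3.33 − 3.3298 = 0.0002. [A⁻]/[HA] = 10^(0.0002) = 1.00

[A⁻]/[HA] = 1.00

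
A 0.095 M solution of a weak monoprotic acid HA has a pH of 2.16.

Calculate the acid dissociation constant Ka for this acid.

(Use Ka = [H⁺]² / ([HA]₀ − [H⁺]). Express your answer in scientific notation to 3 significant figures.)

[H⁺] = 10^(−pH) = 10^(−2.16) = 6.918e-03 M. For HA ⇌ H⁺ + A⁻, Ka = [H⁺][A⁻]/[HA] = [H⁺]² / ([HA]₀ − [H⁺]) = (6.918e-03)² / (0.095 − 6.918e-03) = 5.43e-04.

K_a = 5.43e-04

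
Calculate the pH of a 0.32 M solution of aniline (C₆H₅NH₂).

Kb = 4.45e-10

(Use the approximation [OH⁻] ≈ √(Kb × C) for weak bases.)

[OH⁻] = √(Kb × C) = √(4.45e-10 × 0.32) = 1.1933e-05. pOH = 4.92, pH = 14 - pOH

pH = 9.08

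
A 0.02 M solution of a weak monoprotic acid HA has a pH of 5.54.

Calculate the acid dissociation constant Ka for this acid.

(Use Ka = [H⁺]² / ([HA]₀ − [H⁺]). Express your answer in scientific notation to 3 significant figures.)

[H⁺] = 10^(−pH) = 10^(−5.54) = 2.884e-06 M. For HA ⇌ H⁺ + A⁻, Ka = [H⁺][A⁻]/[HA] = [H⁺]² / ([HA]₀ − [H⁺]) = (2.884e-06)² / (0.02 − 2.884e-06) = 4.16e-10.

K_a = 4.16e-10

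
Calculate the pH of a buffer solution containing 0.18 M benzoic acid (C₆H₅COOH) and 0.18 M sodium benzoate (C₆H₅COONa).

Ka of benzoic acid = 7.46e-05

pKa = -log(7.46e-05) = 4.13. pH = pKa + log([A⁻]/[HA]) = 4.13 + log(0.18/0.18)

pH = 4.13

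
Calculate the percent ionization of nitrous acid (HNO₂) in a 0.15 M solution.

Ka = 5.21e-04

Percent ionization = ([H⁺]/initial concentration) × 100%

Using Ka equilibrium: x² + Ka×x - Ka×C = 0. Solving: [H⁺] = 8.5836e-03. Percent = (8.5836e-03/0.15) × 100

Percent ionization = 5.72%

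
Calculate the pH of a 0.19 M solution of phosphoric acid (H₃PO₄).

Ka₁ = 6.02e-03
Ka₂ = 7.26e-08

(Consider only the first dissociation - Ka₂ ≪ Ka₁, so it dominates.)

First dissociation dominates. From Ka₁ = [H⁺][HA⁻]/[H₂A], x² + Ka₁·x − Ka₁·C = 0 with C = 0.19 M and Ka₁ = 6.02e-03. Solving: [H⁺] = (−Ka₁ + √(Ka₁² + 4·Ka₁·C)) / 2 = 3.0944e-02 M. pH = -log(3.0944e-02) = 1.51.

pH = 1.51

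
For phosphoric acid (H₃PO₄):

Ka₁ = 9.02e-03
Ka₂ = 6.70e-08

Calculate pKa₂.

pKa₂ = -log(Ka₂) = -log(6.70e-08) = 7.17.

pK_{a2} = 7.17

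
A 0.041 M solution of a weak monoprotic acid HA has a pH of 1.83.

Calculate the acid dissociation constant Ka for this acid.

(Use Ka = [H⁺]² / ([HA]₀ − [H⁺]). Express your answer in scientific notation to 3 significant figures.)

[H⁺] = 10^(−pH) = 10^(−1.83) = 1.479e-02 M. For HA ⇌ H⁺ + A⁻, Ka = [H⁺][A⁻]/[HA] = [H⁺]² / ([HA]₀ − [H⁺]) = (1.479e-02)² / (0.041 − 1.479e-02) = 8.35e-03.

K_a = 8.35e-03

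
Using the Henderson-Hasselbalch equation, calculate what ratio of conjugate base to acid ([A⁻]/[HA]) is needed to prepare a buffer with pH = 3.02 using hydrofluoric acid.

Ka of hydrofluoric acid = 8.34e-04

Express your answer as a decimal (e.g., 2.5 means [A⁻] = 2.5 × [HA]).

pKa = -log(8.34e-04) = 3.0788. pH = pKa + log([A⁻]/[HA]), so log([A⁻]/[HA]) = pH − pKa = 3.02 − 3.0788 = -0.0588. [A⁻]/[HA] = 10^(-0.0588) = 0.873

[A⁻]/[HA] = 0.873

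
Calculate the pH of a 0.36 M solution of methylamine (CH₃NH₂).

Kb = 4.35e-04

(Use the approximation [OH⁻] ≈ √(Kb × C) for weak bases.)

[OH⁻] = √(Kb × C) = √(4.35e-04 × 0.36) = 1.2514e-02. pOH = 1.90, pH = 14 - pOH

pH = 12.10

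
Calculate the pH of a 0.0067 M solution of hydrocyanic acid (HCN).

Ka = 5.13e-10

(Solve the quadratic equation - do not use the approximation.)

x² + Ka×x - Ka×C = 0. Using quadratic formula: [H⁺] = 1.8537e-06

pH = 5.73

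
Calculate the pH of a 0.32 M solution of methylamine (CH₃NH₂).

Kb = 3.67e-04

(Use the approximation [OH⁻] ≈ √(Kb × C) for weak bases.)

[OH⁻] = √(Kb × C) = √(3.67e-04 × 0.32) = 1.0837e-02. pOH = 1.97, pH = 14 - pOH

pH = 12.03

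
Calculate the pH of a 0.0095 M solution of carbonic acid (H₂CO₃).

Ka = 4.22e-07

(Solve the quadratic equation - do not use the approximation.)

x² + Ka×x - Ka×C = 0. Using quadratic formula: [H⁺] = 6.3106e-05

pH = 4.20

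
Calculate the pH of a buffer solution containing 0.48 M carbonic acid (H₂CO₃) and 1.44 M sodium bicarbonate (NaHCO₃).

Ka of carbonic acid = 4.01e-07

pKa = -log(4.01e-07) = 6.40. pH = pKa + log([A⁻]/[HA]) = 6.40 + log(1.44/0.48)

pH = 6.87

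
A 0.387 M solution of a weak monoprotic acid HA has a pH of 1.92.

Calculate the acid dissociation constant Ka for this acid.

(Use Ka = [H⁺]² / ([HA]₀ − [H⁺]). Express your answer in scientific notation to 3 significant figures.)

[H⁺] = 10^(−pH) = 10^(−1.92) = 1.202e-02 M. For HA ⇌ H⁺ + A⁻, Ka = [H⁺][A⁻]/[HA] = [H⁺]² / ([HA]₀ − [H⁺]) = (1.202e-02)² / (0.387 − 1.202e-02) = 3.85e-04.

K_a = 3.85e-04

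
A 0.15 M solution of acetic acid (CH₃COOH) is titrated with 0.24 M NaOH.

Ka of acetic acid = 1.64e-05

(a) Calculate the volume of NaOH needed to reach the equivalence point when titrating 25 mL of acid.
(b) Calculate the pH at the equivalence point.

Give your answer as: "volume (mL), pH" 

moles acid = 0.15 × 25/1000 = 0.00375 mol; V_base = moles/0.24 × 1000 = 15.6 mL. At equivalence only the conjugate base is present: [A⁻] = 0.00375/0.041 = 9.2308e-02 M. Kb = Kw/Ka = 6.10e-10; [OH⁻] = √(Kb × [A⁻]) = 7.5023e-06; pOH = 5.12; pH = 14 - pOH = 8.88.

V = 15.6 mL, pH = 8.88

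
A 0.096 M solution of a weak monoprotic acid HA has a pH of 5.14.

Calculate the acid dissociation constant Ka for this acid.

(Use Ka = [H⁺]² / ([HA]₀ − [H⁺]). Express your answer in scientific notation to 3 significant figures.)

[H⁺] = 10^(−pH) = 10^(−5.14) = 7.244e-06 M. For HA ⇌ H⁺ + A⁻, Ka = [H⁺][A⁻]/[HA] = [H⁺]² / ([HA]₀ − [H⁺]) = (7.244e-06)² / (0.096 − 7.244e-06) = 5.47e-10.

K_a = 5.47e-10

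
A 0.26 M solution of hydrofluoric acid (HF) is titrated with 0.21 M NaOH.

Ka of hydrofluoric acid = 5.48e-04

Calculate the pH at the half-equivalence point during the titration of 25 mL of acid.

At half-equivalence [HA] = [A⁻], so Henderson-Hasselbalch gives pH = pKa = -log(5.48e-04) = 3.26.

pH = pKa = 3.26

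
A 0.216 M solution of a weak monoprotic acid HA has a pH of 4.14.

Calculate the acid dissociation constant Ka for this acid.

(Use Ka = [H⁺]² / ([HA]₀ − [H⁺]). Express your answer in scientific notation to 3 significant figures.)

[H⁺] = 10^(−pH) = 10^(−4.14) = 7.244e-05 M. For HA ⇌ H⁺ + A⁻, Ka = [H⁺][A⁻]/[HA] = [H⁺]² / ([HA]₀ − [H⁺]) = (7.244e-05)² / (0.216 − 7.244e-05) = 2.43e-08.

K_a = 2.43e-08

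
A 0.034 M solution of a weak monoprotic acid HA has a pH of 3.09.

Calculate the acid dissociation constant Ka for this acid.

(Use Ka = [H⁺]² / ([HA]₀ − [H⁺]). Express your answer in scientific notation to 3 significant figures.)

[H⁺] = 10^(−pH) = 10^(−3.09) = 8.128e-04 M. For HA ⇌ H⁺ + A⁻, Ka = [H⁺][A⁻]/[HA] = [H⁺]² / ([HA]₀ − [H⁺]) = (8.128e-04)² / (0.034 − 8.128e-04) = 1.99e-05.

K_a = 1.99e-05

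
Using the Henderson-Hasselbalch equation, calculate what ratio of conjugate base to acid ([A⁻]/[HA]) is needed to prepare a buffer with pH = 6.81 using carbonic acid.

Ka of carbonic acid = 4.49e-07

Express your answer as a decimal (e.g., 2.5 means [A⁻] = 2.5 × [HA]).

pKa = -log(4.49e-07) = 6.3478. pH = pKa + log([A⁻]/[HA]), so log([A⁻]/[HA]) = pH − pKa = 6.81 − 6.3478 = 0.4622. [A⁻]/[HA] = 10^(0.4622) = 2.90

[A⁻]/[HA] = 2.90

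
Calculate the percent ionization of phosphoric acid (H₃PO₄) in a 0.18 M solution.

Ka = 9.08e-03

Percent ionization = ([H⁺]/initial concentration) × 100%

Using Ka equilibrium: x² + Ka×x - Ka×C = 0. Solving: [H⁺] = 3.6142e-02. Percent = (3.6142e-02/0.18) × 100

Percent ionization = 20.1%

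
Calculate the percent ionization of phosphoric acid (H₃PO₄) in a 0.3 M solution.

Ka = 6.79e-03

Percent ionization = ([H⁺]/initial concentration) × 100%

Using Ka equilibrium: x² + Ka×x - Ka×C = 0. Solving: [H⁺] = 4.1866e-02. Percent = (4.1866e-02/0.3) × 100

Percent ionization = 14%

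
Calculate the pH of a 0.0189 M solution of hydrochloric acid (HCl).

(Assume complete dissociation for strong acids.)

[H⁺] = 0.0189 M for strong acid. pH = -log[H⁺] = -log(0.0189)

pH = 1.72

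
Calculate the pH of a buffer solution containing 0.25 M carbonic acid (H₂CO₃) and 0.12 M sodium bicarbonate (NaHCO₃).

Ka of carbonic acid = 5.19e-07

pKa = -log(5.19e-07) = 6.28. pH = pKa + log([A⁻]/[HA]) = 6.28 + log(0.12/0.25)

pH = 5.97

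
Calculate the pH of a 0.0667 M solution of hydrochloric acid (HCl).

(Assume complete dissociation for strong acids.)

[H⁺] = 0.0667 M for strong acid. pH = -log[H⁺] = -log(0.0667)

pH = 1.18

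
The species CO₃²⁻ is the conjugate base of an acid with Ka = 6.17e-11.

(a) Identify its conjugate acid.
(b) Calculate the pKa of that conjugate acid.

(a) The conjugate acid is formed by adding one H⁺ to CO₃²⁻, giving HCO₃⁻. (b) pKa = -log(Ka) = -log(6.17e-11) = 10.21.

Conjugate acid: HCO₃⁻; pK_a = 10.21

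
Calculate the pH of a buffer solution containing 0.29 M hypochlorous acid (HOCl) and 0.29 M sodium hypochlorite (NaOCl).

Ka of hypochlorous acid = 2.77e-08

pKa = -log(2.77e-08) = 7.56. pH = pKa + log([A⁻]/[HA]) = 7.56 + log(0.29/0.29)

pH = 7.56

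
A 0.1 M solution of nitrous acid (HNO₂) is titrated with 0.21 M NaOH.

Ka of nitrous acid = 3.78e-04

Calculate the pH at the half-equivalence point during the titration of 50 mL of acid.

At half-equivalence [HA] = [A⁻], so Henderson-Hasselbalch gives pH = pKa = -log(3.78e-04) = 3.42.

pH = pKa = 3.42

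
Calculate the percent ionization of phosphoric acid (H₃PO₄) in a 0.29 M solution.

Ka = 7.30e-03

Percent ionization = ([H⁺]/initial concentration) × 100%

Using Ka equilibrium: x² + Ka×x - Ka×C = 0. Solving: [H⁺] = 4.2505e-02. Percent = (4.2505e-02/0.29) × 100

Percent ionization = 14.7%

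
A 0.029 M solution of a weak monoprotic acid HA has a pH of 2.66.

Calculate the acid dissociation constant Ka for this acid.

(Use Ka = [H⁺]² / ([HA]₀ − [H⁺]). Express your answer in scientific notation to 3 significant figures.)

[H⁺] = 10^(−pH) = 10^(−2.66) = 2.188e-03 M. For HA ⇌ H⁺ + A⁻, Ka = [H⁺][A⁻]/[HA] = [H⁺]² / ([HA]₀ − [H⁺]) = (2.188e-03)² / (0.029 − 2.188e-03) = 1.79e-04.

K_a = 1.79e-04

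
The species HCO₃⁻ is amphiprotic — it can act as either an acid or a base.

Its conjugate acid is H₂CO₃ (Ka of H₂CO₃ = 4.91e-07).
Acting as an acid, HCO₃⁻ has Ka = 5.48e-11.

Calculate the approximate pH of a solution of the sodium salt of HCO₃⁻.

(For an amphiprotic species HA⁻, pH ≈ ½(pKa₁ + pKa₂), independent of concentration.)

pKa₁ = -log(4.91e-07) = 6.31; pKa₂ = -log(5.48e-11) = 10.26. For an amphiprotic species, pH ≈ ½(pKa₁ + pKa₂) = ½(6.31 + 10.26) = 8.29.

pH = 8.29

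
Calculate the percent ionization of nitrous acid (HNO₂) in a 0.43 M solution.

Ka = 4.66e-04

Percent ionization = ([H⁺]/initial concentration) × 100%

Using Ka equilibrium: x² + Ka×x - Ka×C = 0. Solving: [H⁺] = 1.3924e-02. Percent = (1.3924e-02/0.43) × 100

Percent ionization = 3.24%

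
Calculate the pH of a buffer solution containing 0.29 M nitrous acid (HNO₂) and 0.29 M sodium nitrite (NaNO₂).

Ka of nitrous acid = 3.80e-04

pKa = -log(3.80e-04) = 3.42. pH = pKa + log([A⁻]/[HA]) = 3.42 + log(0.29/0.29)

pH = 3.42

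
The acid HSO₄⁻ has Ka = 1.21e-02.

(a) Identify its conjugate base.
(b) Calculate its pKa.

(a) The conjugate base is formed by removing one H⁺ from HSO₄⁻, giving SO₄²⁻. (b) pKa = -log(Ka) = -log(1.21e-02) = 1.92.

Conjugate base: SO₄²⁻; pK_a = 1.92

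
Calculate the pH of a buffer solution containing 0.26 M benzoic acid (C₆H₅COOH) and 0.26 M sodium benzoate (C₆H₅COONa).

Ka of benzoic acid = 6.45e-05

pKa = -log(6.45e-05) = 4.19. pH = pKa + log([A⁻]/[HA]) = 4.19 + log(0.26/0.26)

pH = 4.19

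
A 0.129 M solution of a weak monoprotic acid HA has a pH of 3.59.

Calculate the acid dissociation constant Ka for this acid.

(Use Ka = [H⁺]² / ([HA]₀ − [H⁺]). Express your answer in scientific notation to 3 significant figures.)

[H⁺] = 10^(−pH) = 10^(−3.59) = 2.570e-04 M. For HA ⇌ H⁺ + A⁻, Ka = [H⁺][A⁻]/[HA] = [H⁺]² / ([HA]₀ − [H⁺]) = (2.570e-04)² / (0.129 − 2.570e-04) = 5.13e-07.

K_a = 5.13e-07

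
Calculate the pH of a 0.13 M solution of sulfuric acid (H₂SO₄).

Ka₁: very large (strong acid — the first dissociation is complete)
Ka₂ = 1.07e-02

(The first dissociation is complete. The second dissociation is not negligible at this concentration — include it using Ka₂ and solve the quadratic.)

First dissociation is complete: [H⁺]₀ = [HSO₄⁻]₀ = C = 0.13 M. Second dissociation HSO₄⁻ ⇌ H⁺ + SO₄²⁻: let x = [SO₄²⁻]. Ka₂ = (C + x)·x / (C − x) = 1.07e-02 → x² + (C + Ka₂)·x − Ka₂·C = 0 → x² + 0.14070·x − 1.391e-03 = 0. x = (−0.14070 + √(0.14070² + 4 × 1.391e-03)) / 2 = 9.2749e-03 M. [H⁺] = C + x = 0.13 + 9.2749e-03 = 1.3927e-01 M. pH = -log(1.3927e-01) = 0.86.

pH = 0.86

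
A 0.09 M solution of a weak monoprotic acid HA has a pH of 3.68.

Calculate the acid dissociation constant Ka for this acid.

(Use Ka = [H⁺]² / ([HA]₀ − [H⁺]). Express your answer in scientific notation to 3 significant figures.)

[H⁺] = 10^(−pH) = 10^(−3.68) = 2.089e-04 M. For HA ⇌ H⁺ + A⁻, Ka = [H⁺][A⁻]/[HA] = [H⁺]² / ([HA]₀ − [H⁺]) = (2.089e-04)² / (0.09 − 2.089e-04) = 4.86e-07.

K_a = 4.86e-07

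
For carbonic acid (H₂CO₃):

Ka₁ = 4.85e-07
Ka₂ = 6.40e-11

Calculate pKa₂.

pKa₂ = -log(Ka₂) = -log(6.40e-11) = 10.19.

pK_{a2} = 10.19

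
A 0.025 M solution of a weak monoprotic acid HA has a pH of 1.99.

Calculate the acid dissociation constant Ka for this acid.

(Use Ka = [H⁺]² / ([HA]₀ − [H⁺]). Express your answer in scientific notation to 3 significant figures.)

[H⁺] = 10^(−pH) = 10^(−1.99) = 1.023e-02 M. For HA ⇌ H⁺ + A⁻, Ka = [H⁺][A⁻]/[HA] = [H⁺]² / ([HA]₀ − [H⁺]) = (1.023e-02)² / (0.025 − 1.023e-02) = 7.09e-03.

K_a = 7.09e-03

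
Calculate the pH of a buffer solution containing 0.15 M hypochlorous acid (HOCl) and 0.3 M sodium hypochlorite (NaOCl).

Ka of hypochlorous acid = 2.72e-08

pKa = -log(2.72e-08) = 7.57. pH = pKa + log([A⁻]/[HA]) = 7.57 + log(0.3/0.15)

pH = 7.87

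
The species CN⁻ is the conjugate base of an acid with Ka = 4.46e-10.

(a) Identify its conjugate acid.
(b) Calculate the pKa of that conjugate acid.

(a) The conjugate acid is formed by adding one H⁺ to CN⁻, giving HCN. (b) pKa = -log(Ka) = -log(4.46e-10) = 9.35.

Conjugate acid: HCN; pK_a = 9.35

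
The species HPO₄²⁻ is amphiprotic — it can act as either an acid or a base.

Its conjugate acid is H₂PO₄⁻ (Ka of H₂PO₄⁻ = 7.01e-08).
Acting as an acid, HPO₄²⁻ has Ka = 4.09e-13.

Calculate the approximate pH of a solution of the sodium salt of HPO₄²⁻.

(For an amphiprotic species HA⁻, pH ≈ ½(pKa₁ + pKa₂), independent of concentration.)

pKa₁ = -log(7.01e-08) = 7.15; pKa₂ = -log(4.09e-13) = 12.39. For an amphiprotic species, pH ≈ ½(pKa₁ + pKa₂) = ½(7.15 + 12.39) = 9.77.

pH = 9.77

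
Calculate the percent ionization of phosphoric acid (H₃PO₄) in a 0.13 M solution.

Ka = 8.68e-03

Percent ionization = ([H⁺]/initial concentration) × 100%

Using Ka equilibrium: x² + Ka×x - Ka×C = 0. Solving: [H⁺] = 2.9531e-02. Percent = (2.9531e-02/0.13) × 100

Percent ionization = 22.7%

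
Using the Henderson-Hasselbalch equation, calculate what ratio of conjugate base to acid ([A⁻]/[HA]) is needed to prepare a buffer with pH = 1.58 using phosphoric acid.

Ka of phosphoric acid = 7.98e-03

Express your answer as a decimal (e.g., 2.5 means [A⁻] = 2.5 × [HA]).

pKa = -log(7.98e-03) = 2.0980. pH = pKa + log([A⁻]/[HA]), so log([A⁻]/[HA]) = pH − pKa = 1.58 − 2.0980 = -0.5180. [A⁻]/[HA] = 10^(-0.5180) = 0.303

[A⁻]/[HA] = 0.303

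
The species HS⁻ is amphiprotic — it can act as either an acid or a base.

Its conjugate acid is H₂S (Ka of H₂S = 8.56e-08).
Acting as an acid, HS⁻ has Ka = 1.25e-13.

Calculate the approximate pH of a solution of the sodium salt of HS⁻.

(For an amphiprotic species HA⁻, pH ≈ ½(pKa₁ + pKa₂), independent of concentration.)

pKa₁ = -log(8.56e-08) = 7.07; pKa₂ = -log(1.25e-13) = 12.90. For an amphiprotic species, pH ≈ ½(pKa₁ + pKa₂) = ½(7.07 + 12.90) = 9.99.

pH = 9.99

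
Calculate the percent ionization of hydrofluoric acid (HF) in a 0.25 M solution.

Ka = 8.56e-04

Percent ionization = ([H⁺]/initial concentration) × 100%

Using Ka equilibrium: x² + Ka×x - Ka×C = 0. Solving: [H⁺] = 1.4207e-02. Percent = (1.4207e-02/0.25) × 100

Percent ionization = 5.68%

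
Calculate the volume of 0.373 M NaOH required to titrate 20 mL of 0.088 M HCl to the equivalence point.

At equivalence: moles acid = moles base. moles HCl = 0.088 × 20/1000 = 0.00176 mol. V_base = moles / 0.373 × 1000 = 4.7 mL.

V_{base} = 4.7 mL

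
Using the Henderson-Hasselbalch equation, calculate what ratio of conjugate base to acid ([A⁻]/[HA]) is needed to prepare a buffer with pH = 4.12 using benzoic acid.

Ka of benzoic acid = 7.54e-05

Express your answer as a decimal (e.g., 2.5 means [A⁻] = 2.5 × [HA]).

pKa = -log(7.54e-05) = 4.1226. pH = pKa + log([A⁻]/[HA]), so log([A⁻]/[HA]) = pH − pKa = 4.12 − 4.1226 = -0.0026. [A⁻]/[HA] = 10^(-0.0026) = 0.994

[A⁻]/[HA] = 0.994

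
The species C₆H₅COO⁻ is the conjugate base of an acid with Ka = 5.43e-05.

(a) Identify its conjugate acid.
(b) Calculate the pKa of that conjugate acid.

(a) The conjugate acid is formed by adding one H⁺ to C₆H₅COO⁻, giving C₆H₅COOH. (b) pKa = -log(Ka) = -log(5.43e-05) = 4.27.

Conjugate acid: C₆H₅COOH; pK_a = 4.27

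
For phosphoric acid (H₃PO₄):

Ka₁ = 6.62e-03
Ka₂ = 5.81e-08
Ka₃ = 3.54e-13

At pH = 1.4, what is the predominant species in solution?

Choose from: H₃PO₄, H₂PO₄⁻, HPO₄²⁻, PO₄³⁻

pKa₁ = 2.18, pKa₂ = 7.24, pKa₃ = 12.45. For a polyprotic acid the predominant species crosses at each pKa: below pKa_n the protonated form dominates, above it the deprotonated form does. At pH = 1.4, the predominant species is H₃PO₄.

H₃PO₄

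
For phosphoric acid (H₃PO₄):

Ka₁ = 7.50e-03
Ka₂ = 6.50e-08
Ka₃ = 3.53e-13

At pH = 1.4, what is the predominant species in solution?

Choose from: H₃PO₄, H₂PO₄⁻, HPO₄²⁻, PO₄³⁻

pKa₁ = 2.12, pKa₂ = 7.19, pKa₃ = 12.45. For a polyprotic acid the predominant species crosses at each pKa: below pKa_n the protonated form dominates, above it the deprotonated form does. At pH = 1.4, the predominant species is H₃PO₄.

H₃PO₄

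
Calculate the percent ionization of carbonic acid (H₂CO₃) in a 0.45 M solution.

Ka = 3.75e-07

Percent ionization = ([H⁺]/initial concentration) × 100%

Using Ka equilibrium: x² + Ka×x - Ka×C = 0. Solving: [H⁺] = 4.1060e-04. Percent = (4.1060e-04/0.45) × 100

Percent ionization = 0.0912%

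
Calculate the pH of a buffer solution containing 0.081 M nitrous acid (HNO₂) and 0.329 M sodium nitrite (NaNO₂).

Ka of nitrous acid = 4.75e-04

pKa = -log(4.75e-04) = 3.32. pH = pKa + log([A⁻]/[HA]) = 3.32 + log(0.329/0.081)

pH = 3.93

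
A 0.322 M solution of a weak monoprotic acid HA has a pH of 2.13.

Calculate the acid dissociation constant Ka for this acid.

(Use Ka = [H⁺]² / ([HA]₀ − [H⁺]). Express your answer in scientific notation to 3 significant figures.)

[H⁺] = 10^(−pH) = 10^(−2.13) = 7.413e-03 M. For HA ⇌ H⁺ + A⁻, Ka = [H⁺][A⁻]/[HA] = [H⁺]² / ([HA]₀ − [H⁺]) = (7.413e-03)² / (0.322 − 7.413e-03) = 1.75e-04.

K_a = 1.75e-04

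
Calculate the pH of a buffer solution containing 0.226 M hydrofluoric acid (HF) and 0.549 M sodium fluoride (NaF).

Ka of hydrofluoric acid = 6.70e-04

pKa = -log(6.70e-04) = 3.17. pH = pKa + log([A⁻]/[HA]) = 3.17 + log(0.549/0.226)

pH = 3.56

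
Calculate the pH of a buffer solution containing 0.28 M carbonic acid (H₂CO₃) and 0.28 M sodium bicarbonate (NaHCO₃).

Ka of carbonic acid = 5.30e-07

pKa = -log(5.30e-07) = 6.28. pH = pKa + log([A⁻]/[HA]) = 6.28 + log(0.28/0.28)

pH = 6.28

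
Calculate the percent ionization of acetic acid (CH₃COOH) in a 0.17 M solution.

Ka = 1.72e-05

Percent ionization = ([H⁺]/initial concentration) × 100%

Using Ka equilibrium: x² + Ka×x - Ka×C = 0. Solving: [H⁺] = 1.7014e-03. Percent = (1.7014e-03/0.17) × 100

Percent ionization = 1%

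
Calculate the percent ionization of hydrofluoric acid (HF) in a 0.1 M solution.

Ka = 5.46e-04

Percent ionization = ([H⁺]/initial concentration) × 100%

Using Ka equilibrium: x² + Ka×x - Ka×C = 0. Solving: [H⁺] = 7.1212e-03. Percent = (7.1212e-03/0.1) × 100

Percent ionization = 7.12%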